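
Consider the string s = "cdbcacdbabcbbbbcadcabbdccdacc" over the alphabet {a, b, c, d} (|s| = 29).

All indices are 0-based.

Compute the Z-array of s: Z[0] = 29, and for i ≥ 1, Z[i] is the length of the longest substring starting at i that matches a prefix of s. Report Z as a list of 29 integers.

[29, 0, 0, 1, 0, 3, 0, 0, 0, 0, 1, 0, 0, 0, 0, 1, 0, 0, 1, 0, 0, 0, 0, 1, 2, 0, 0, 1, 1]

Z[0]=29
i=1: outside box; Z[1]=0
i=2: outside box; Z[2]=0
i=3: outside box; Z[3]=1 extend→box=[3,4)
i=4: outside box; Z[4]=0
i=5: outside box; Z[5]=3 extend→box=[5,8)
i=6: min(r-i=2, Z[1]=0)=0; Z[6]=0
i=7: min(r-i=1, Z[2]=0)=0; Z[7]=0
i=8: outside box; Z[8]=0
i=9: outside box; Z[9]=0
i=10: outside box; Z[10]=1 extend→box=[10,11)
i=11: outside box; Z[11]=0
i=12: outside box; Z[12]=0
i=13: outside box; Z[13]=0
i=14: outside box; Z[14]=0
i=15: outside box; Z[15]=1 extend→box=[15,16)
i=16: outside box; Z[16]=0
i=17: outside box; Z[17]=0
i=18: outside box; Z[18]=1 extend→box=[18,19)
i=19: outside box; Z[19]=0
i=20: outside box; Z[20]=0
i=21: outside box; Z[21]=0
i=22: outside box; Z[22]=0
i=23: outside box; Z[23]=1 extend→box=[23,24)
i=24: outside box; Z[24]=2 extend→box=[24,26)
i=25: min(r-i=1, Z[1]=0)=0; Z[25]=0
i=26: outside box; Z[26]=0
i=27: outside box; Z[27]=1 extend→box=[27,28)
i=28: outside box; Z[28]=1 extend→box=[28,29)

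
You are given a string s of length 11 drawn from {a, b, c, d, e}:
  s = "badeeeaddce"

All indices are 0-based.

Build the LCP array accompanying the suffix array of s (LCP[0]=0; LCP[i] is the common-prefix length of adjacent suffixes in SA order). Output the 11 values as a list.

sorted suffixes:
  #0 SA[0]=6  'addce'
  #1 SA[1]=1  'adeeeaddce'
  #2 SA[2]=0  'badeeeaddce'
  #3 SA[3]=9  'ce'
  #4 SA[4]=8  'dce'
  #5 SA[5]=7  'ddce'
  #6 SA[6]=2  'deeeaddce'
  #7 SA[7]=10  'e'
  #8 SA[8]=5  'eaddce'
  #9 SA[9]=4  'eeaddce'
  #10 SA[10]=3  'eeeaddce'

SA = [6, 1, 0, 9, 8, 7, 2, 10, 5, 4, 3]
[i] adj suffixes → lcp
  [1] 6/1 → 2 ('ad')
  [2] 1/0 → 0 ('')
  [3] 0/9 → 0 ('')
  [4] 9/8 → 0 ('')
  [5] 8/7 → 1 ('d')
  [6] 7/2 → 1 ('d')
  [7] 2/10 → 0 ('')
  [8] 10/5 → 1 ('e')
  [9] 5/4 → 1 ('e')
  [10] 4/3 → 2 ('ee')

[0, 2, 0, 0, 0, 1, 1, 0, 1, 1, 2]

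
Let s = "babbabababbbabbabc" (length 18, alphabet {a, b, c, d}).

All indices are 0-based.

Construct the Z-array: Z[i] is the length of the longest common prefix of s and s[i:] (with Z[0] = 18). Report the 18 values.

Z[0]=18
i=1: outside box; Z[1]=0
i=2: outside box; Z[2]=1 scan→box=[2,3)
i=3: outside box; Z[3]=3 scan→box=[3,6)
i=4: min(r-i=2, Z[1]=0)=0; Z[4]=0
i=5: min(r-i=1, Z[2]=1)=1; Z[5]=3 scan→box=[5,8)
i=6: min(r-i=2, Z[1]=0)=0; Z[6]=0
i=7: min(r-i=1, Z[2]=1)=1; Z[7]=4 scan→box=[7,11)
i=8: min(r-i=3, Z[1]=0)=0; Z[8]=0
i=9: min(r-i=2, Z[2]=1)=1; Z[9]=1
i=10: min(r-i=1, Z[3]=3)=1; Z[10]=1
i=11: outside box; Z[11]=6 scan→box=[11,17)
i=12: min(r-i=5, Z[1]=0)=0; Z[12]=0
i=13: min(r-i=4, Z[2]=1)=1; Z[13]=1
i=14: min(r-i=3, Z[3]=3)=3; Z[14]=3
i=15: min(r-i=2, Z[4]=0)=0; Z[15]=0
i=16: min(r-i=1, Z[5]=3)=1; Z[16]=1
i=17: outside box; Z[17]=0

[18, 0, 1, 3, 0, 3, 0, 4, 0, 1, 1, 6, 0, 1, 3, 0, 1, 0]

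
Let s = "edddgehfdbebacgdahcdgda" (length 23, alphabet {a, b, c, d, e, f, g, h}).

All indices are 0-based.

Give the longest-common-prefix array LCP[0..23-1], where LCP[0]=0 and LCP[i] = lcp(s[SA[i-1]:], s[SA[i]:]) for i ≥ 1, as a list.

[0, 1, 1, 0, 1, 0, 1, 0, 2, 1, 1, 2, 1, 2, 0, 1, 1, 0, 0, 3, 1, 0, 1]

rank→(start, suffix):
  0 → (22, 'a')
  1 → (12, 'acgdahcdgda')
  2 → (16, 'ahcdgda')
  3 → (11, 'bacgdahcdgda')
  4 → (9, 'bebacgdahcdgda')
  5 → (18, 'cdgda')
  6 → (13, 'cgdahcdgda')
  7 → (21, 'da')
  8 → (15, 'dahcdgda')
  9 → (8, 'dbebacgdahcdgda')
  10 → (1, 'dddgehfdbebacgdahcdgda')
  11 → (2, 'ddgehfdbebacgdahcdgda')
  12 → (19, 'dgda')
  13 → (3, 'dgehfdbebacgdahcdgda')
  14 → (10, 'ebacgdahcdgda')
  15 → (0, 'edddgehfdbebacgdahcdgda')
  16 → (5, 'ehfdbebacgdahcdgda')
  17 → (7, 'fdbebacgdahcdgda')
  18 → (20, 'gda')
  19 → (14, 'gdahcdgda')
  20 → (4, 'gehfdbebacgdahcdgda')
  21 → (17, 'hcdgda')
  22 → (6, 'hfdbebacgdahcdgda')

SA = [22, 12, 16, 11, 9, 18, 13, 21, 15, 8, 1, 2, 19, 3, 10, 0, 5, 7, 20, 14, 4, 17, 6]
[i] adj suffixes → lcp
  [1] 22/12 → 1 ('a')
  [2] 12/16 → 1 ('a')
  [3] 16/11 → 0 ('')
  [4] 11/9 → 1 ('b')
  [5] 9/18 → 0 ('')
  [6] 18/13 → 1 ('c')
  [7] 13/21 → 0 ('')
  [8] 21/15 → 2 ('da')
  [9] 15/8 → 1 ('d')
  [10] 8/1 → 1 ('d')
  [11] 1/2 → 2 ('dd')
  [12] 2/19 → 1 ('d')
  [13] 19/3 → 2 ('dg')
  [14] 3/10 → 0 ('')
  [15] 10/0 → 1 ('e')
  [16] 0/5 → 1 ('e')
  [17] 5/7 → 0 ('')
  [18] 7/20 → 0 ('')
  [19] 20/14 → 3 ('gda')
  [20] 14/4 → 1 ('g')
  [21] 4/17 → 0 ('')
  [22] 17/6 → 1 ('h')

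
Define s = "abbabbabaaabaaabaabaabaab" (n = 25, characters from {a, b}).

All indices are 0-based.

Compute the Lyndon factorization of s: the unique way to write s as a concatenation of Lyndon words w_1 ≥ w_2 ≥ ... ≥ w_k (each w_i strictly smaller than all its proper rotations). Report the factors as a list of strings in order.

emit factor 1: 'abb' (i=0, period=3)
emit factor 2: 'abb' (i=3, period=3)
emit factor 3: 'ab' (i=6, period=2)
emit factor 4: 'aaabaaabaabaabaab' (i=8, period=17)

["abb", "abb", "ab", "aaabaaabaabaabaab"]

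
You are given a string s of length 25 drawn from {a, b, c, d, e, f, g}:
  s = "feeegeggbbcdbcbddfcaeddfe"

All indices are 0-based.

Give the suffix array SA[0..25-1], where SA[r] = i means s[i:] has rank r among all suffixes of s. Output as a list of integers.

sorted suffixes:
  #0 SA[0]=19  'aeddfe'
  #1 SA[1]=8  'bbcdbcbddfcaeddfe'
  #2 SA[2]=12  'bcbddfcaeddfe'
  #3 SA[3]=9  'bcdbcbddfcaeddfe'
  #4 SA[4]=14  'bddfcaeddfe'
  #5 SA[5]=18  'caeddfe'
  #6 SA[6]=13  'cbddfcaeddfe'
  #7 SA[7]=10  'cdbcbddfcaeddfe'
  #8 SA[8]=11  'dbcbddfcaeddfe'
  #9 SA[9]=15  'ddfcaeddfe'
  #10 SA[10]=21  'ddfe'
  #11 SA[11]=16  'dfcaeddfe'
  #12 SA[12]=22  'dfe'
  #13 SA[13]=24  'e'
  #14 SA[14]=20  'eddfe'
  #15 SA[15]=1  'eeegeggbbcdbcbddfcaeddfe'
  #16 SA[16]=2  'eegeggbbcdbcbddfcaeddfe'
  #17 SA[17]=3  'egeggbbcdbcbddfcaeddfe'
  #18 SA[18]=5  'eggbbcdbcbddfcaeddfe'
  #19 SA[19]=17  'fcaeddfe'
  #20 SA[20]=23  'fe'
  #21 SA[21]=0  'feeegeggbbcdbcbddfcaeddfe'
  #22 SA[22]=7  'gbbcdbcbddfcaeddfe'
  #23 SA[23]=4  'geggbbcdbcbddfcaeddfe'
  #24 SA[24]=6  'ggbbcdbcbddfcaeddfe'

[19, 8, 12, 9, 14, 18, 13, 10, 11, 15, 21, 16, 22, 24, 20, 1, 2, 3, 5, 17, 23, 0, 7, 4, 6]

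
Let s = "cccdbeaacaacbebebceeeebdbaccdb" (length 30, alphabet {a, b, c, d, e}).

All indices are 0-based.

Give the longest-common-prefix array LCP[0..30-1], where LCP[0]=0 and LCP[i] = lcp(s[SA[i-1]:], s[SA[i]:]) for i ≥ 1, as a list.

[0, 3, 1, 2, 2, 0, 1, 1, 1, 1, 2, 3, 0, 1, 1, 2, 4, 1, 3, 1, 0, 2, 2, 0, 1, 2, 2, 1, 2, 3]

rank→(start, suffix):
  0 → (6, 'aacaacbebebceeeebdbaccdb')
  1 → (9, 'aacbebebceeeebdbaccdb')
  2 → (7, 'acaacbebebceeeebdbaccdb')
  3 → (10, 'acbebebceeeebdbaccdb')
  4 → (25, 'accdb')
  5 → (29, 'b')
  6 → (24, 'baccdb')
  7 → (16, 'bceeeebdbaccdb')
  8 → (22, 'bdbaccdb')
  9 → (4, 'beaacaacbebebceeeebdbaccdb')
  10 → (14, 'bebceeeebdbaccdb')
  11 → (12, 'bebebceeeebdbaccdb')
  12 → (8, 'caacbebebceeeebdbaccdb')
  13 → (11, 'cbebebceeeebdbaccdb')
  14 → (0, 'cccdbeaacaacbebebceeeebdbaccdb')
  15 → (26, 'ccdb')
  16 → (1, 'ccdbeaacaacbebebceeeebdbaccdb')
  17 → (27, 'cdb')
  18 → (2, 'cdbeaacaacbebebceeeebdbaccdb')
  19 → (17, 'ceeeebdbaccdb')
  20 → (28, 'db')
  21 → (23, 'dbaccdb')
  22 → (3, 'dbeaacaacbebebceeeebdbaccdb')
  23 → (5, 'eaacaacbebebceeeebdbaccdb')
  24 → (15, 'ebceeeebdbaccdb')
  25 → (21, 'ebdbaccdb')
  26 → (13, 'ebebceeeebdbaccdb')
  27 → (20, 'eebdbaccdb')
  28 → (19, 'eeebdbaccdb')
  29 → (18, 'eeeebdbaccdb')

SA = [6, 9, 7, 10, 25, 29, 24, 16, 22, 4, 14, 12, 8, 11, 0, 26, 1, 27, 2, 17, 28, 23, 3, 5, 15, 21, 13, 20, 19, 18]
rank  pair      lcp
   1  s[6:],s[9:]  3  'aac'
   2  s[9:],s[7:]  1  'a'
   3  s[7:],s[10:]  2  'ac'
   4  s[10:],s[25:]  2  'ac'
   5  s[25:],s[29:]  0  ''
   6  s[29:],s[24:]  1  'b'
   7  s[24:],s[16:]  1  'b'
   8  s[16:],s[22:]  1  'b'
   9  s[22:],s[4:]  1  'b'
  10  s[4:],s[14:]  2  'be'
  11  s[14:],s[12:]  3  'beb'
  12  s[12:],s[8:]  0  ''
  13  s[8:],s[11:]  1  'c'
  14  s[11:],s[0:]  1  'c'
  15  s[0:],s[26:]  2  'cc'
  16  s[26:],s[1:]  4  'ccdb'
  17  s[1:],s[27:]  1  'c'
  18  s[27:],s[2:]  3  'cdb'
  19  s[2:],s[17:]  1  'c'
  20  s[17:],s[28:]  0  ''
  21  s[28:],s[23:]  2  'db'
  22  s[23:],s[3:]  2  'db'
  23  s[3:],s[5:]  0  ''
  24  s[5:],s[15:]  1  'e'
  25  s[15:],s[21:]  2  'eb'
  26  s[21:],s[13:]  2  'eb'
  27  s[13:],s[20:]  1  'e'
  28  s[20:],s[19:]  2  'ee'
  29  s[19:],s[18:]  3  'eee'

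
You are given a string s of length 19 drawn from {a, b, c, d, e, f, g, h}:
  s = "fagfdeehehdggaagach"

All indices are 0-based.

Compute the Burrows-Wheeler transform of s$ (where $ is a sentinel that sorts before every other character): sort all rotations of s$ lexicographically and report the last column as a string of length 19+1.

hggafafhdhe$ggaadcee

rank  rotation              last
    0  $fagfdeehehdggaagach  h
    1  aagach$fagfdeehehdgg  g
    2  ach$fagfdeehehdggaag  g
    3  agach$fagfdeehehdgga  a
    4  agfdeehehdggaagach$f  f
    5  ch$fagfdeehehdggaaga  a
    6  deehehdggaagach$fagf  f
    7  dggaagach$fagfdeeheh  h
    8  eehehdggaagach$fagfd  d
    9  ehdggaagach$fagfdeeh  h
   10  ehehdggaagach$fagfde  e
   11  fagfdeehehdggaagach$  $
   12  fdeehehdggaagach$fag  g
   13  gaagach$fagfdeehehdg  g
   14  gach$fagfdeehehdggaa  a
   15  gfdeehehdggaagach$fa  a
   16  ggaagach$fagfdeehehd  d
   17  h$fagfdeehehdggaagac  c
   18  hdggaagach$fagfdeehe  e
   19  hehdggaagach$fagfdee  e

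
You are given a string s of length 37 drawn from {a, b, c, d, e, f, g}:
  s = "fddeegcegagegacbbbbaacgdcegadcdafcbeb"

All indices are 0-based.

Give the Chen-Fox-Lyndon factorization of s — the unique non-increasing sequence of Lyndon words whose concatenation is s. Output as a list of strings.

emit factor 1: 'f' (i=0, period=1)
emit factor 2: 'ddeeg' (i=1, period=5)
emit factor 3: 'ceg' (i=6, period=3)
emit factor 4: 'ageg' (i=9, period=4)
emit factor 5: 'acbbbb' (i=13, period=6)
emit factor 6: 'aacgdcegadcdafcbeb' (i=19, period=18)

["f", "ddeeg", "ceg", "ageg", "acbbbb", "aacgdcegadcdafcbeb"]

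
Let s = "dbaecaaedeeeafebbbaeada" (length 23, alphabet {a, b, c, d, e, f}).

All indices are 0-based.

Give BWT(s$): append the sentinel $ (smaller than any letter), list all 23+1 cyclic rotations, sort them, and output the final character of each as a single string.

adcebbaebdbeea$eaefaaeda

rank  rotation                  last
    0  $dbaecaaedeeeafebbbaeada  a
    1  a$dbaecaaedeeeafebbbaead  d
    2  aaedeeeafebbbaeada$dbaec  c
    3  ada$dbaecaaedeeeafebbbae  e
    4  aeada$dbaecaaedeeeafebbb  b
    5  aecaaedeeeafebbbaeada$db  b
    6  aedeeeafebbbaeada$dbaeca  a
    7  afebbbaeada$dbaecaaedeee  e
    8  baeada$dbaecaaedeeeafebb  b
    9  baecaaedeeeafebbbaeada$d  d
   10  bbaeada$dbaecaaedeeeafeb  b
   11  bbbaeada$dbaecaaedeeeafe  e
   12  caaedeeeafebbbaeada$dbae  e
   13  da$dbaecaaedeeeafebbbaea  a
   14  dbaecaaedeeeafebbbaeada$  $
   15  deeeafebbbaeada$dbaecaae  e
   16  eada$dbaecaaedeeeafebbba  a
   17  eafebbbaeada$dbaecaaedee  e
   18  ebbbaeada$dbaecaaedeeeaf  f
   19  ecaaedeeeafebbbaeada$dba  a
   20  edeeeafebbbaeada$dbaecaa  a
   21  eeafebbbaeada$dbaecaaede  e
   22  eeeafebbbaeada$dbaecaaed  d
   23  febbbaeada$dbaecaaedeeea  a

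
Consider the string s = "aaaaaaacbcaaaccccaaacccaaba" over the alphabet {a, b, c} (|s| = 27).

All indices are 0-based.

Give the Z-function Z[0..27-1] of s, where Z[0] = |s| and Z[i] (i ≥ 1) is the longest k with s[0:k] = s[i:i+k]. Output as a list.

[27, 6, 5, 4, 3, 2, 1, 0, 0, 0, 3, 2, 1, 0, 0, 0, 0, 3, 2, 1, 0, 0, 0, 2, 1, 0, 1]

Z[0]=27
i=1: outside box; Z[1]=6 grow→box=[1,7)
i=2: min(r-i=5, Z[1]=6)=5; Z[2]=5
i=3: min(r-i=4, Z[2]=5)=4; Z[3]=4
i=4: min(r-i=3, Z[3]=4)=3; Z[4]=3
i=5: min(r-i=2, Z[4]=3)=2; Z[5]=2
i=6: min(r-i=1, Z[5]=2)=1; Z[6]=1
i=7: outside box; Z[7]=0
i=8: outside box; Z[8]=0
i=9: outside box; Z[9]=0
i=10: outside box; Z[10]=3 grow→box=[10,13)
i=11: min(r-i=2, Z[1]=6)=2; Z[11]=2
i=12: min(r-i=1, Z[2]=5)=1; Z[12]=1
i=13: outside box; Z[13]=0
i=14: outside box; Z[14]=0
i=15: outside box; Z[15]=0
i=16: outside box; Z[16]=0
i=17: outside box; Z[17]=3 grow→box=[17,20)
i=18: min(r-i=2, Z[1]=6)=2; Z[18]=2
i=19: min(r-i=1, Z[2]=5)=1; Z[19]=1
i=20: outside box; Z[20]=0
i=21: outside box; Z[21]=0
i=22: outside box; Z[22]=0
i=23: outside box; Z[23]=2 grow→box=[23,25)
i=24: min(r-i=1, Z[1]=6)=1; Z[24]=1
i=25: outside box; Z[25]=0
i=26: outside box; Z[26]=1 grow→box=[26,27)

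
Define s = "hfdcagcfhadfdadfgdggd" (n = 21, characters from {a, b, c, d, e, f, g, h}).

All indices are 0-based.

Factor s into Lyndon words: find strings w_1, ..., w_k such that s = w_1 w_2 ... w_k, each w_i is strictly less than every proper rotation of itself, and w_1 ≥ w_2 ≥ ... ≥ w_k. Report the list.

["h", "f", "d", "c", "agcfh", "adfdadfgdggd"]

emit factor 1: 'h' (i=0, period=1)
emit factor 2: 'f' (i=1, period=1)
emit factor 3: 'd' (i=2, period=1)
emit factor 4: 'c' (i=3, period=1)
emit factor 5: 'agcfh' (i=4, period=5)
emit factor 6: 'adfdadfgdggd' (i=9, period=12)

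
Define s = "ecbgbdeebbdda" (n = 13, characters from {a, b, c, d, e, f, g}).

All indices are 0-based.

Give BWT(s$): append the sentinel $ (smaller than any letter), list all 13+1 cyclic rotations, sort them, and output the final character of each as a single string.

rank  rotation        last
    0  $ecbgbdeebbdda  a
    1  a$ecbgbdeebbdd  d
    2  bbdda$ecbgbdee  e
    3  bdda$ecbgbdeeb  b
    4  bdeebbdda$ecbg  g
    5  bgbdeebbdda$ec  c
    6  cbgbdeebbdda$e  e
    7  da$ecbgbdeebbd  d
    8  dda$ecbgbdeebb  b
    9  deebbdda$ecbgb  b
   10  ebbdda$ecbgbde  e
   11  ecbgbdeebbdda$  $
   12  eebbdda$ecbgbd  d
   13  gbdeebbdda$ecb  b

adebgcedbbe$db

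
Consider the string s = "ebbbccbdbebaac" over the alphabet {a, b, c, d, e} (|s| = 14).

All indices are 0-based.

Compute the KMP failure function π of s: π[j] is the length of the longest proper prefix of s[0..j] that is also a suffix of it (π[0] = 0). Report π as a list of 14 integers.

[0, 0, 0, 0, 0, 0, 0, 0, 0, 1, 2, 0, 0, 0]

π[0] = 0
j=1 s[j]='b': π[1]=0 (border '')
j=2 s[j]='b': π[2]=0 (border '')
j=3 s[j]='b': π[3]=0 (border '')
j=4 s[j]='c': π[4]=0 (border '')
j=5 s[j]='c': π[5]=0 (border '')
j=6 s[j]='b': π[6]=0 (border '')
j=7 s[j]='d': π[7]=0 (border '')
j=8 s[j]='b': π[8]=0 (border '')
j=9 s[j]='e': π[9]=1 (border 'e')
j=10 s[j]='b': π[10]=2 (border 'eb')
j=11 s[j]='a': k: 2→0; π[11]=0 (border '')
j=12 s[j]='a': π[12]=0 (border '')
j=13 s[j]='c': π[13]=0 (border '')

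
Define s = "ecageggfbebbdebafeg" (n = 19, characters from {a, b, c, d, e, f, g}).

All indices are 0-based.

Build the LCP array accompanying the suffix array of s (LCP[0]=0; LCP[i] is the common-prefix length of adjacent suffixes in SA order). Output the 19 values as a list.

[0, 1, 0, 1, 1, 1, 0, 0, 0, 2, 1, 1, 2, 0, 1, 0, 1, 1, 1]

rank→(start, suffix):
  0 → (15, 'afeg')
  1 → (2, 'ageggfbebbdebafeg')
  2 → (14, 'bafeg')
  3 → (10, 'bbdebafeg')
  4 → (11, 'bdebafeg')
  5 → (8, 'bebbdebafeg')
  6 → (1, 'cageggfbebbdebafeg')
  7 → (12, 'debafeg')
  8 → (13, 'ebafeg')
  9 → (9, 'ebbdebafeg')
  10 → (0, 'ecageggfbebbdebafeg')
  11 → (17, 'eg')
  12 → (4, 'eggfbebbdebafeg')
  13 → (7, 'fbebbdebafeg')
  14 → (16, 'feg')
  15 → (18, 'g')
  16 → (3, 'geggfbebbdebafeg')
  17 → (6, 'gfbebbdebafeg')
  18 → (5, 'ggfbebbdebafeg')

SA = [15, 2, 14, 10, 11, 8, 1, 12, 13, 9, 0, 17, 4, 7, 16, 18, 3, 6, 5]
i: (SA[i-1],SA[i]) lcp shared
  1: (15,2) 1 'a'
  2: (2,14) 0 ''
  3: (14,10) 1 'b'
  4: (10,11) 1 'b'
  5: (11,8) 1 'b'
  6: (8,1) 0 ''
  7: (1,12) 0 ''
  8: (12,13) 0 ''
  9: (13,9) 2 'eb'
  10: (9,0) 1 'e'
  11: (0,17) 1 'e'
  12: (17,4) 2 'eg'
  13: (4,7) 0 ''
  14: (7,16) 1 'f'
  15: (16,18) 0 ''
  16: (18,3) 1 'g'
  17: (3,6) 1 'g'
  18: (6,5) 1 'g'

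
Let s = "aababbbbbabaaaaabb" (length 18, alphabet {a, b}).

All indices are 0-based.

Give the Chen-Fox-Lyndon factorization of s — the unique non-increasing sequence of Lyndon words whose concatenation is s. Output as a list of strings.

emit factor 1: 'aababbbbbab' (i=0, period=11)
emit factor 2: 'aaaaabb' (i=11, period=7)

["aababbbbbab", "aaaaabb"]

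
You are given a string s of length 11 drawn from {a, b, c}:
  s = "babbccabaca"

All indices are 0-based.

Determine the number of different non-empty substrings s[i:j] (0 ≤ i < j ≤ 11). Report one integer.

rank | idx | suffix
   0 |  10 | a
   1 |   6 | abaca
   2 |   1 | abbccabaca
   3 |   8 | aca
   4 |   0 | babbccabaca
   5 |   7 | baca
   6 |   2 | bbccabaca
   7 |   3 | bccabaca
   8 |   9 | ca
   9 |   5 | cabaca
  10 |   4 | ccabaca

SA = [10, 6, 1, 8, 0, 7, 2, 3, 9, 5, 4]
i: (SA[i-1],SA[i]) lcp shared
  1: (10,6) 1 'a'
  2: (6,1) 2 'ab'
  3: (1,8) 1 'a'
  4: (8,0) 0 ''
  5: (0,7) 2 'ba'
  6: (7,2) 1 'b'
  7: (2,3) 1 'b'
  8: (3,9) 0 ''
  9: (9,5) 2 'ca'
  10: (5,4) 1 'c'

n(n+1)/2 = 11·12/2 = 66
Σ LCP = 0 + 1 + 2 + 1 + 0 + 2 + 1 + 1 + 0 + 2 + 1 = 11
distinct = 66 − 11 = 55

55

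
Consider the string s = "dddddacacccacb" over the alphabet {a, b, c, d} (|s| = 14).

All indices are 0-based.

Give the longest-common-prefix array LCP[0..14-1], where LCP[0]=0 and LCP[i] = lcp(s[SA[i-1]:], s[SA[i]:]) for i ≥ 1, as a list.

[0, 2, 2, 0, 0, 3, 1, 1, 2, 0, 1, 2, 3, 4]

rank | idx | suffix
   0 |   5 | acacccacb
   1 |  11 | acb
   2 |   7 | acccacb
   3 |  13 | b
   4 |  10 | cacb
   5 |   6 | cacccacb
   6 |  12 | cb
   7 |   9 | ccacb
   8 |   8 | cccacb
   9 |   4 | dacacccacb
  10 |   3 | ddacacccacb
  11 |   2 | dddacacccacb
  12 |   1 | ddddacacccacb
  13 |   0 | dddddacacccacb

SA = [5, 11, 7, 13, 10, 6, 12, 9, 8, 4, 3, 2, 1, 0]
rank  pair      lcp
   1  s[5:],s[11:]  2  'ac'
   2  s[11:],s[7:]  2  'ac'
   3  s[7:],s[13:]  0  ''
   4  s[13:],s[10:]  0  ''
   5  s[10:],s[6:]  3  'cac'
   6  s[6:],s[12:]  1  'c'
   7  s[12:],s[9:]  1  'c'
   8  s[9:],s[8:]  2  'cc'
   9  s[8:],s[4:]  0  ''
  10  s[4:],s[3:]  1  'd'
  11  s[3:],s[2:]  2  'dd'
  12  s[2:],s[1:]  3  'ddd'
  13  s[1:],s[0:]  4  'dddd'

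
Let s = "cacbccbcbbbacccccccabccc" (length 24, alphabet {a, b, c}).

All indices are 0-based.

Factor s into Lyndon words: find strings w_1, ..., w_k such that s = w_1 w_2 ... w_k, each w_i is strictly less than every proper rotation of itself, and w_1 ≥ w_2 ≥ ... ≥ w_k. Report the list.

["c", "acbccbcbbbaccccccc", "abccc"]

emit factor 1: 'c' (i=0, period=1)
emit factor 2: 'acbccbcbbbaccccccc' (i=1, period=18)
emit factor 3: 'abccc' (i=19, period=5)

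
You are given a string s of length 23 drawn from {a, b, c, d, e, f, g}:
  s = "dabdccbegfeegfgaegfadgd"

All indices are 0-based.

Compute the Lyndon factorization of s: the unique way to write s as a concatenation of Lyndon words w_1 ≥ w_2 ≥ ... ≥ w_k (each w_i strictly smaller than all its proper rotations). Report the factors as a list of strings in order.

["d", "abdccbegfeegfgaegfadgd"]

emit factor 1: 'd' (i=0, period=1)
emit factor 2: 'abdccbegfeegfgaegfadgd' (i=1, period=22)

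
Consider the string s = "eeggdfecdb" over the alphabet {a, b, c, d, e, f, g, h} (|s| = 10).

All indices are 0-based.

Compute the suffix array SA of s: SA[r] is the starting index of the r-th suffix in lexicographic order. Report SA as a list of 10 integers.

sorted suffixes:
  #0 SA[0]=9  'b'
  #1 SA[1]=7  'cdb'
  #2 SA[2]=8  'db'
  #3 SA[3]=4  'dfecdb'
  #4 SA[4]=6  'ecdb'
  #5 SA[5]=0  'eeggdfecdb'
  #6 SA[6]=1  'eggdfecdb'
  #7 SA[7]=5  'fecdb'
  #8 SA[8]=3  'gdfecdb'
  #9 SA[9]=2  'ggdfecdb'

[9, 7, 8, 4, 6, 0, 1, 5, 3, 2]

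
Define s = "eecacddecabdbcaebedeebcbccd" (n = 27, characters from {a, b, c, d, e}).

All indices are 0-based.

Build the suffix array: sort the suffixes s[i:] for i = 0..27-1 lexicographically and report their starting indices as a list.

[9, 3, 14, 12, 21, 23, 10, 16, 8, 2, 13, 22, 24, 25, 4, 26, 11, 5, 6, 18, 20, 15, 7, 1, 17, 19, 0]

sorted suffixes:
  #0 SA[0]=9  'abdbcaebedeebcbccd'
  #1 SA[1]=3  'acddecabdbcaebedeebcbccd'
  #2 SA[2]=14  'aebedeebcbccd'
  #3 SA[3]=12  'bcaebedeebcbccd'
  #4 SA[4]=21  'bcbccd'
  #5 SA[5]=23  'bccd'
  #6 SA[6]=10  'bdbcaebedeebcbccd'
  #7 SA[7]=16  'bedeebcbccd'
  #8 SA[8]=8  'cabdbcaebedeebcbccd'
  #9 SA[9]=2  'cacddecabdbcaebedeebcbccd'
  #10 SA[10]=13  'caebedeebcbccd'
  #11 SA[11]=22  'cbccd'
  #12 SA[12]=24  'ccd'
  #13 SA[13]=25  'cd'
  #14 SA[14]=4  'cddecabdbcaebedeebcbccd'
  #15 SA[15]=26  'd'
  #16 SA[16]=11  'dbcaebedeebcbccd'
  #17 SA[17]=5  'ddecabdbcaebedeebcbccd'
  #18 SA[18]=6  'decabdbcaebedeebcbccd'
  #19 SA[19]=18  'deebcbccd'
  #20 SA[20]=20  'ebcbccd'
  #21 SA[21]=15  'ebedeebcbccd'
  #22 SA[22]=7  'ecabdbcaebedeebcbccd'
  #23 SA[23]=1  'ecacddecabdbcaebedeebcbccd'
  #24 SA[24]=17  'edeebcbccd'
  #25 SA[25]=19  'eebcbccd'
  #26 SA[26]=0  'eecacddecabdbcaebedeebcbccd'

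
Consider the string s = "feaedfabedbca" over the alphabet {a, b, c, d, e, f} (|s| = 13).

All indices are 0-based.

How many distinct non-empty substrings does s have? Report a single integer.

83

rank | idx | suffix
   0 |  12 | a
   1 |   6 | abedbca
   2 |   2 | aedfabedbca
   3 |  10 | bca
   4 |   7 | bedbca
   5 |  11 | ca
   6 |   9 | dbca
   7 |   4 | dfabedbca
   8 |   1 | eaedfabedbca
   9 |   8 | edbca
  10 |   3 | edfabedbca
  11 |   5 | fabedbca
  12 |   0 | feaedfabedbca

SA = [12, 6, 2, 10, 7, 11, 9, 4, 1, 8, 3, 5, 0]
[i] adj suffixes → lcp
  [1] 12/6 → 1 ('a')
  [2] 6/2 → 1 ('a')
  [3] 2/10 → 0 ('')
  [4] 10/7 → 1 ('b')
  [5] 7/11 → 0 ('')
  [6] 11/9 → 0 ('')
  [7] 9/4 → 1 ('d')
  [8] 4/1 → 0 ('')
  [9] 1/8 → 1 ('e')
  [10] 8/3 → 2 ('ed')
  [11] 3/5 → 0 ('')
  [12] 5/0 → 1 ('f')

n(n+1)/2 = 13·14/2 = 91
Σ LCP = 0 + 1 + 1 + 0 + 1 + 0 + 0 + 1 + 0 + 1 + 2 + 0 + 1 = 8
distinct = 91 − 8 = 83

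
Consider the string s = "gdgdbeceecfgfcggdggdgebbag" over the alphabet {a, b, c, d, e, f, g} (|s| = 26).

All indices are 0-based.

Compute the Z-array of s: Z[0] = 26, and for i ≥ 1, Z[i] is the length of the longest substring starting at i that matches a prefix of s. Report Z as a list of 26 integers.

[26, 0, 2, 0, 0, 0, 0, 0, 0, 0, 0, 1, 0, 0, 1, 3, 0, 1, 3, 0, 1, 0, 0, 0, 0, 1]

Z[0]=26
i=1: fresh scan; Z[1]=0
i=2: fresh scan; Z[2]=2 grow→box=[2,4)
i=3: min(r-i=1, Z[1]=0)=0; Z[3]=0
i=4: fresh scan; Z[4]=0
i=5: fresh scan; Z[5]=0
i=6: fresh scan; Z[6]=0
i=7: fresh scan; Z[7]=0
i=8: fresh scan; Z[8]=0
i=9: fresh scan; Z[9]=0
i=10: fresh scan; Z[10]=0
i=11: fresh scan; Z[11]=1 grow→box=[11,12)
i=12: fresh scan; Z[12]=0
i=13: fresh scan; Z[13]=0
i=14: fresh scan; Z[14]=1 grow→box=[14,15)
i=15: fresh scan; Z[15]=3 grow→box=[15,18)
i=16: min(r-i=2, Z[1]=0)=0; Z[16]=0
i=17: min(r-i=1, Z[2]=2)=1; Z[17]=1
i=18: fresh scan; Z[18]=3 grow→box=[18,21)
i=19: min(r-i=2, Z[1]=0)=0; Z[19]=0
i=20: min(r-i=1, Z[2]=2)=1; Z[20]=1
i=21: fresh scan; Z[21]=0
i=22: fresh scan; Z[22]=0
i=23: fresh scan; Z[23]=0
i=24: fresh scan; Z[24]=0
i=25: fresh scan; Z[25]=1 grow→box=[25,26)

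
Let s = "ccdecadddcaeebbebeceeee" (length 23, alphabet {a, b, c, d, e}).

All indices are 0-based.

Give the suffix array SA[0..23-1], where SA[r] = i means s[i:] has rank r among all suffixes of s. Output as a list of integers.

[5, 10, 13, 14, 16, 4, 9, 0, 1, 18, 8, 7, 6, 2, 22, 12, 15, 3, 17, 21, 11, 20, 19]

rank→(start, suffix):
  0 → (5, 'adddcaeebbebeceeee')
  1 → (10, 'aeebbebeceeee')
  2 → (13, 'bbebeceeee')
  3 → (14, 'bebeceeee')
  4 → (16, 'beceeee')
  5 → (4, 'cadddcaeebbebeceeee')
  6 → (9, 'caeebbebeceeee')
  7 → (0, 'ccdecadddcaeebbebeceeee')
  8 → (1, 'cdecadddcaeebbebeceeee')
  9 → (18, 'ceeee')
  10 → (8, 'dcaeebbebeceeee')
  11 → (7, 'ddcaeebbebeceeee')
  12 → (6, 'dddcaeebbebeceeee')
  13 → (2, 'decadddcaeebbebeceeee')
  14 → (22, 'e')
  15 → (12, 'ebbebeceeee')
  16 → (15, 'ebeceeee')
  17 → (3, 'ecadddcaeebbebeceeee')
  18 → (17, 'eceeee')
  19 → (21, 'ee')
  20 → (11, 'eebbebeceeee')
  21 → (20, 'eee')
  22 → (19, 'eeee')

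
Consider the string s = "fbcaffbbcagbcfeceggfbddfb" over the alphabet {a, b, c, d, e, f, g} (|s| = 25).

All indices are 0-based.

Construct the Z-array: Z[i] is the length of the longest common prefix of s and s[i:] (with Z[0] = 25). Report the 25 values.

[25, 0, 0, 0, 1, 2, 0, 0, 0, 0, 0, 0, 0, 1, 0, 0, 0, 0, 0, 2, 0, 0, 0, 2, 0]

Z[0]=25
i=1: i≥r, start 0; Z[1]=0
i=2: i≥r, start 0; Z[2]=0
i=3: i≥r, start 0; Z[3]=0
i=4: i≥r, start 0; Z[4]=1 scan→box=[4,5)
i=5: i≥r, start 0; Z[5]=2 scan→box=[5,7)
i=6: min(r-i=1, Z[1]=0)=0; Z[6]=0
i=7: i≥r, start 0; Z[7]=0
i=8: i≥r, start 0; Z[8]=0
i=9: i≥r, start 0; Z[9]=0
i=10: i≥r, start 0; Z[10]=0
i=11: i≥r, start 0; Z[11]=0
i=12: i≥r, start 0; Z[12]=0
i=13: i≥r, start 0; Z[13]=1 scan→box=[13,14)
i=14: i≥r, start 0; Z[14]=0
i=15: i≥r, start 0; Z[15]=0
i=16: i≥r, start 0; Z[16]=0
i=17: i≥r, start 0; Z[17]=0
i=18: i≥r, start 0; Z[18]=0
i=19: i≥r, start 0; Z[19]=2 scan→box=[19,21)
i=20: min(r-i=1, Z[1]=0)=0; Z[20]=0
i=21: i≥r, start 0; Z[21]=0
i=22: i≥r, start 0; Z[22]=0
i=23: i≥r, start 0; Z[23]=2 scan→box=[23,25)
i=24: min(r-i=1, Z[1]=0)=0; Z[24]=0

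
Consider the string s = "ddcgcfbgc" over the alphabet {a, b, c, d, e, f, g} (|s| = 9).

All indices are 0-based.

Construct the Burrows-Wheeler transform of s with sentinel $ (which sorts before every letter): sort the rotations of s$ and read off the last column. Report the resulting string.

rank  rotation    last
    0  $ddcgcfbgc  c
    1  bgc$ddcgcf  f
    2  c$ddcgcfbg  g
    3  cfbgc$ddcg  g
    4  cgcfbgc$dd  d
    5  dcgcfbgc$d  d
    6  ddcgcfbgc$  $
    7  fbgc$ddcgc  c
    8  gc$ddcgcfb  b
    9  gcfbgc$ddc  c

cfggdd$cbc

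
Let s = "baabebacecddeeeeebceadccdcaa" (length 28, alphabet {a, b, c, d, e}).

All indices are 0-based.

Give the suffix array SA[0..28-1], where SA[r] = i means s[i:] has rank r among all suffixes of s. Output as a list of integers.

rank | idx | suffix
   0 |  27 | a
   1 |  26 | aa
   2 |   1 | aabebacecddeeeeebceadccdcaa
   3 |   2 | abebacecddeeeeebceadccdcaa
   4 |   6 | acecddeeeeebceadccdcaa
   5 |  20 | adccdcaa
   6 |   0 | baabebacecddeeeeebceadccdcaa
   7 |   5 | bacecddeeeeebceadccdcaa
   8 |  17 | bceadccdcaa
   9 |   3 | bebacecddeeeeebceadccdcaa
  10 |  25 | caa
  11 |  22 | ccdcaa
  12 |  23 | cdcaa
  13 |   9 | cddeeeeebceadccdcaa
  14 |  18 | ceadccdcaa
  15 |   7 | cecddeeeeebceadccdcaa
  16 |  24 | dcaa
  17 |  21 | dccdcaa
  18 |  10 | ddeeeeebceadccdcaa
  19 |  11 | deeeeebceadccdcaa
  20 |  19 | eadccdcaa
  21 |   4 | ebacecddeeeeebceadccdcaa
  22 |  16 | ebceadccdcaa
  23 |   8 | ecddeeeeebceadccdcaa
  24 |  15 | eebceadccdcaa
  25 |  14 | eeebceadccdcaa
  26 |  13 | eeeebceadccdcaa
  27 |  12 | eeeeebceadccdcaa

[27, 26, 1, 2, 6, 20, 0, 5, 17, 3, 25, 22, 23, 9, 18, 7, 24, 21, 10, 11, 19, 4, 16, 8, 15, 14, 13, 12]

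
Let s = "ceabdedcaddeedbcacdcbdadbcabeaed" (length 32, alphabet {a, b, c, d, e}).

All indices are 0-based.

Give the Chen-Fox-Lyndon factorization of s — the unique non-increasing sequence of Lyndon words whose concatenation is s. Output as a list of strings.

["ce", "abdedcaddeedbcacdcbdadbcabeaed"]

emit factor 1: 'ce' (i=0, period=2)
emit factor 2: 'abdedcaddeedbcacdcbdadbcabeaed' (i=2, period=30)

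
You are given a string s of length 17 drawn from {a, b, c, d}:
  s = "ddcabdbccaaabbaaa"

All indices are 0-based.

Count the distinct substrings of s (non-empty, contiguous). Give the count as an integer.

134

sorted suffixes:
  #0 SA[0]=16  'a'
  #1 SA[1]=15  'aa'
  #2 SA[2]=14  'aaa'
  #3 SA[3]=9  'aaabbaaa'
  #4 SA[4]=10  'aabbaaa'
  #5 SA[5]=11  'abbaaa'
  #6 SA[6]=3  'abdbccaaabbaaa'
  #7 SA[7]=13  'baaa'
  #8 SA[8]=12  'bbaaa'
  #9 SA[9]=6  'bccaaabbaaa'
  #10 SA[10]=4  'bdbccaaabbaaa'
  #11 SA[11]=8  'caaabbaaa'
  #12 SA[12]=2  'cabdbccaaabbaaa'
  #13 SA[13]=7  'ccaaabbaaa'
  #14 SA[14]=5  'dbccaaabbaaa'
  #15 SA[15]=1  'dcabdbccaaabbaaa'
  #16 SA[16]=0  'ddcabdbccaaabbaaa'

SA = [16, 15, 14, 9, 10, 11, 3, 13, 12, 6, 4, 8, 2, 7, 5, 1, 0]
i: (SA[i-1],SA[i]) lcp shared
  1: (16,15) 1 'a'
  2: (15,14) 2 'aa'
  3: (14,9) 3 'aaa'
  4: (9,10) 2 'aa'
  5: (10,11) 1 'a'
  6: (11,3) 2 'ab'
  7: (3,13) 0 ''
  8: (13,12) 1 'b'
  9: (12,6) 1 'b'
  10: (6,4) 1 'b'
  11: (4,8) 0 ''
  12: (8,2) 2 'ca'
  13: (2,7) 1 'c'
  14: (7,5) 0 ''
  15: (5,1) 1 'd'
  16: (1,0) 1 'd'

n(n+1)/2 = 17·18/2 = 153
Σ LCP = 0 + 1 + 2 + 3 + 2 + 1 + 2 + 0 + 1 + 1 + 1 + 0 + 2 + 1 + 0 + 1 + 1 = 19
distinct = 153 − 19 = 134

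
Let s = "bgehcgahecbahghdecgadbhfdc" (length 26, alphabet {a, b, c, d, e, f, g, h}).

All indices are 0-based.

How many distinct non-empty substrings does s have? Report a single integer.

328

sorted suffixes:
  #0 SA[0]=19  'adbhfdc'
  #1 SA[1]=6  'ahecbahghdecgadbhfdc'
  #2 SA[2]=11  'ahghdecgadbhfdc'
  #3 SA[3]=10  'bahghdecgadbhfdc'
  #4 SA[4]=0  'bgehcgahecbahghdecgadbhfdc'
  #5 SA[5]=21  'bhfdc'
  #6 SA[6]=25  'c'
  #7 SA[7]=9  'cbahghdecgadbhfdc'
  #8 SA[8]=17  'cgadbhfdc'
  #9 SA[9]=4  'cgahecbahghdecgadbhfdc'
  #10 SA[10]=20  'dbhfdc'
  #11 SA[11]=24  'dc'
  #12 SA[12]=15  'decgadbhfdc'
  #13 SA[13]=8  'ecbahghdecgadbhfdc'
  #14 SA[14]=16  'ecgadbhfdc'
  #15 SA[15]=2  'ehcgahecbahghdecgadbhfdc'
  #16 SA[16]=23  'fdc'
  #17 SA[17]=18  'gadbhfdc'
  #18 SA[18]=5  'gahecbahghdecgadbhfdc'
  #19 SA[19]=1  'gehcgahecbahghdecgadbhfdc'
  #20 SA[20]=13  'ghdecgadbhfdc'
  #21 SA[21]=3  'hcgahecbahghdecgadbhfdc'
  #22 SA[22]=14  'hdecgadbhfdc'
  #23 SA[23]=7  'hecbahghdecgadbhfdc'
  #24 SA[24]=22  'hfdc'
  #25 SA[25]=12  'hghdecgadbhfdc'

SA = [19, 6, 11, 10, 0, 21, 25, 9, 17, 4, 20, 24, 15, 8, 16, 2, 23, 18, 5, 1, 13, 3, 14, 7, 22, 12]
i: (SA[i-1],SA[i]) lcp shared
  1: (19,6) 1 'a'
  2: (6,11) 2 'ah'
  3: (11,10) 0 ''
  4: (10,0) 1 'b'
  5: (0,21) 1 'b'
  6: (21,25) 0 ''
  7: (25,9) 1 'c'
  8: (9,17) 1 'c'
  9: (17,4) 3 'cga'
  10: (4,20) 0 ''
  11: (20,24) 1 'd'
  12: (24,15) 1 'd'
  13: (15,8) 0 ''
  14: (8,16) 2 'ec'
  15: (16,2) 1 'e'
  16: (2,23) 0 ''
  17: (23,18) 0 ''
  18: (18,5) 2 'ga'
  19: (5,1) 1 'g'
  20: (1,13) 1 'g'
  21: (13,3) 0 ''
  22: (3,14) 1 'h'
  23: (14,7) 1 'h'
  24: (7,22) 1 'h'
  25: (22,12) 1 'h'

n(n+1)/2 = 26·27/2 = 351
Σ LCP = 0 + 1 + 2 + 0 + 1 + 1 + 0 + 1 + 1 + 3 + 0 + 1 + 1 + 0 + 2 + 1 + 0 + 0 + 2 + 1 + 1 + 0 + 1 + 1 + 1 + 1 = 23
distinct = 351 − 23 = 328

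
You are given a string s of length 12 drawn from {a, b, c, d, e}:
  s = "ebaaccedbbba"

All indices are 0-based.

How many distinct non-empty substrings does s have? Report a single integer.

69

rank→(start, suffix):
  0 → (11, 'a')
  1 → (2, 'aaccedbbba')
  2 → (3, 'accedbbba')
  3 → (10, 'ba')
  4 → (1, 'baaccedbbba')
  5 → (9, 'bba')
  6 → (8, 'bbba')
  7 → (4, 'ccedbbba')
  8 → (5, 'cedbbba')
  9 → (7, 'dbbba')
  10 → (0, 'ebaaccedbbba')
  11 → (6, 'edbbba')

SA = [11, 2, 3, 10, 1, 9, 8, 4, 5, 7, 0, 6]
[i] adj suffixes → lcp
  [1] 11/2 → 1 ('a')
  [2] 2/3 → 1 ('a')
  [3] 3/10 → 0 ('')
  [4] 10/1 → 2 ('ba')
  [5] 1/9 → 1 ('b')
  [6] 9/8 → 2 ('bb')
  [7] 8/4 → 0 ('')
  [8] 4/5 → 1 ('c')
  [9] 5/7 → 0 ('')
  [10] 7/0 → 0 ('')
  [11] 0/6 → 1 ('e')

n(n+1)/2 = 12·13/2 = 78
Σ LCP = 0 + 1 + 1 + 0 + 2 + 1 + 2 + 0 + 1 + 0 + 0 + 1 = 9
distinct = 78 − 9 = 69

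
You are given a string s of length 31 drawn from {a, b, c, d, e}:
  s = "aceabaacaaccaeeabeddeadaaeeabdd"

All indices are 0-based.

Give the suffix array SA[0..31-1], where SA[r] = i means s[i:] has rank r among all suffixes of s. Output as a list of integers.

[5, 8, 23, 3, 27, 15, 6, 9, 0, 21, 24, 12, 4, 28, 16, 7, 11, 10, 1, 30, 22, 29, 18, 19, 2, 26, 14, 20, 17, 25, 13]

sorted suffixes:
  #0 SA[0]=5  'aacaaccaeeabeddeadaaeeabdd'
  #1 SA[1]=8  'aaccaeeabeddeadaaeeabdd'
  #2 SA[2]=23  'aaeeabdd'
  #3 SA[3]=3  'abaacaaccaeeabeddeadaaeeabdd'
  #4 SA[4]=27  'abdd'
  #5 SA[5]=15  'abeddeadaaeeabdd'
  #6 SA[6]=6  'acaaccaeeabeddeadaaeeabdd'
  #7 SA[7]=9  'accaeeabeddeadaaeeabdd'
  #8 SA[8]=0  'aceabaacaaccaeeabeddeadaaeeabdd'
  #9 SA[9]=21  'adaaeeabdd'
  #10 SA[10]=24  'aeeabdd'
  #11 SA[11]=12  'aeeabeddeadaaeeabdd'
  #12 SA[12]=4  'baacaaccaeeabeddeadaaeeabdd'
  #13 SA[13]=28  'bdd'
  #14 SA[14]=16  'beddeadaaeeabdd'
  #15 SA[15]=7  'caaccaeeabeddeadaaeeabdd'
  #16 SA[16]=11  'caeeabeddeadaaeeabdd'
  #17 SA[17]=10  'ccaeeabeddeadaaeeabdd'
  #18 SA[18]=1  'ceabaacaaccaeeabeddeadaaeeabdd'
  #19 SA[19]=30  'd'
  #20 SA[20]=22  'daaeeabdd'
  #21 SA[21]=29  'dd'
  #22 SA[22]=18  'ddeadaaeeabdd'
  #23 SA[23]=19  'deadaaeeabdd'
  #24 SA[24]=2  'eabaacaaccaeeabeddeadaaeeabdd'
  #25 SA[25]=26  'eabdd'
  #26 SA[26]=14  'eabeddeadaaeeabdd'
  #27 SA[27]=20  'eadaaeeabdd'
  #28 SA[28]=17  'eddeadaaeeabdd'
  #29 SA[29]=25  'eeabdd'
  #30 SA[30]=13  'eeabeddeadaaeeabdd'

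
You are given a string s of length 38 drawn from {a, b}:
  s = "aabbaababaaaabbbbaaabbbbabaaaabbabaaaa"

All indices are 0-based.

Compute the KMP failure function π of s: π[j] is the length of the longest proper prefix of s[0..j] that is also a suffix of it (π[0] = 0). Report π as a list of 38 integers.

[0, 1, 0, 0, 1, 2, 3, 1, 0, 1, 2, 2, 2, 3, 4, 0, 0, 1, 2, 2, 3, 4, 0, 0, 1, 0, 1, 2, 2, 2, 3, 4, 5, 0, 1, 2, 2, 2]

π[0] = 0
j=1 s[j]='a': π[1]=1 (border 'a')
j=2 s[j]='b': k: 1→0; π[2]=0 (border '')
j=3 s[j]='b': π[3]=0 (border '')
j=4 s[j]='a': π[4]=1 (border 'a')
j=5 s[j]='a': π[5]=2 (border 'aa')
j=6 s[j]='b': π[6]=3 (border 'aab')
j=7 s[j]='a': k: 3→0; π[7]=1 (border 'a')
j=8 s[j]='b': k: 1→0; π[8]=0 (border '')
j=9 s[j]='a': π[9]=1 (border 'a')
j=10 s[j]='a': π[10]=2 (border 'aa')
j=11 s[j]='a': k: 2→1; π[11]=2 (border 'aa')
j=12 s[j]='a': k: 2→1; π[12]=2 (border 'aa')
j=13 s[j]='b': π[13]=3 (border 'aab')
j=14 s[j]='b': π[14]=4 (border 'aabb')
j=15 s[j]='b': k: 4→0; π[15]=0 (border '')
j=16 s[j]='b': π[16]=0 (border '')
j=17 s[j]='a': π[17]=1 (border 'a')
j=18 s[j]='a': π[18]=2 (border 'aa')
j=19 s[j]='a': k: 2→1; π[19]=2 (border 'aa')
j=20 s[j]='b': π[20]=3 (border 'aab')
j=21 s[j]='b': π[21]=4 (border 'aabb')
j=22 s[j]='b': k: 4→0; π[22]=0 (border '')
j=23 s[j]='b': π[23]=0 (border '')
j=24 s[j]='a': π[24]=1 (border 'a')
j=25 s[j]='b': k: 1→0; π[25]=0 (border '')
j=26 s[j]='a': π[26]=1 (border 'a')
j=27 s[j]='a': π[27]=2 (border 'aa')
j=28 s[j]='a': k: 2→1; π[28]=2 (border 'aa')
j=29 s[j]='a': k: 2→1; π[29]=2 (border 'aa')
j=30 s[j]='b': π[30]=3 (border 'aab')
j=31 s[j]='b': π[31]=4 (border 'aabb')
j=32 s[j]='a': π[32]=5 (border 'aabba')
j=33 s[j]='b': k: 5→1→0; π[33]=0 (border '')
j=34 s[j]='a': π[34]=1 (border 'a')
j=35 s[j]='a': π[35]=2 (border 'aa')
j=36 s[j]='a': k: 2→1; π[36]=2 (border 'aa')
j=37 s[j]='a': k: 2→1; π[37]=2 (border 'aa')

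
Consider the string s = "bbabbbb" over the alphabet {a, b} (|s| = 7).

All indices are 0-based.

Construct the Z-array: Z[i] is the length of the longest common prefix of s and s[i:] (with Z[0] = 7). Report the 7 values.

[7, 1, 0, 2, 2, 2, 1]

Z[0]=7
i=1: i≥r, start 0; Z[1]=1 grow→box=[1,2)
i=2: i≥r, start 0; Z[2]=0
i=3: i≥r, start 0; Z[3]=2 grow→box=[3,5)
i=4: min(r-i=1, Z[1]=1)=1; Z[4]=2 grow→box=[4,6)
i=5: min(r-i=1, Z[1]=1)=1; Z[5]=2 grow→box=[5,7)
i=6: min(r-i=1, Z[1]=1)=1; Z[6]=1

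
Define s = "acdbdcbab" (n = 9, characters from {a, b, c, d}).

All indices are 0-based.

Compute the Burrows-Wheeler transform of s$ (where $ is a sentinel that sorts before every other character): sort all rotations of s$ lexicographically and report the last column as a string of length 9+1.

bb$acddacb

rank  rotation    last
    0  $acdbdcbab  b
    1  ab$acdbdcb  b
    2  acdbdcbab$  $
    3  b$acdbdcba  a
    4  bab$acdbdc  c
    5  bdcbab$acd  d
    6  cbab$acdbd  d
    7  cdbdcbab$a  a
    8  dbdcbab$ac  c
    9  dcbab$acdb  b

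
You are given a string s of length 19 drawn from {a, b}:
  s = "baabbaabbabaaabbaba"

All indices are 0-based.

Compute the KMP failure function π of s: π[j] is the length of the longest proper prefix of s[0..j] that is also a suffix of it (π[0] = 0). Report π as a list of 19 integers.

[0, 0, 0, 1, 1, 2, 3, 4, 5, 6, 1, 2, 3, 0, 1, 1, 2, 1, 2]

π[0] = 0
j=1 s[j]='a': π[1]=0 (border '')
j=2 s[j]='a': π[2]=0 (border '')
j=3 s[j]='b': π[3]=1 (border 'b')
j=4 s[j]='b': k: 1→0; π[4]=1 (border 'b')
j=5 s[j]='a': π[5]=2 (border 'ba')
j=6 s[j]='a': π[6]=3 (border 'baa')
j=7 s[j]='b': π[7]=4 (border 'baab')
j=8 s[j]='b': π[8]=5 (border 'baabb')
j=9 s[j]='a': π[9]=6 (border 'baabba')
j=10 s[j]='b': k: 6→2→0; π[10]=1 (border 'b')
j=11 s[j]='a': π[11]=2 (border 'ba')
j=12 s[j]='a': π[12]=3 (border 'baa')
j=13 s[j]='a': k: 3→0; π[13]=0 (border '')
j=14 s[j]='b': π[14]=1 (border 'b')
j=15 s[j]='b': k: 1→0; π[15]=1 (border 'b')
j=16 s[j]='a': π[16]=2 (border 'ba')
j=17 s[j]='b': k: 2→0; π[17]=1 (border 'b')
j=18 s[j]='a': π[18]=2 (border 'ba')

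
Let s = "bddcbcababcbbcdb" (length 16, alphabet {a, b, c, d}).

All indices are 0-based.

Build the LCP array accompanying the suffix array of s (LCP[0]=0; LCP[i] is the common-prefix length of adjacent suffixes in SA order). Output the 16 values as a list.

rank | idx | suffix
   0 |   6 | ababcbbcdb
   1 |   8 | abcbbcdb
   2 |  15 | b
   3 |   7 | babcbbcdb
   4 |  11 | bbcdb
   5 |   4 | bcababcbbcdb
   6 |   9 | bcbbcdb
   7 |  12 | bcdb
   8 |   0 | bddcbcababcbbcdb
   9 |   5 | cababcbbcdb
  10 |  10 | cbbcdb
  11 |   3 | cbcababcbbcdb
  12 |  13 | cdb
  13 |  14 | db
  14 |   2 | dcbcababcbbcdb
  15 |   1 | ddcbcababcbbcdb

SA = [6, 8, 15, 7, 11, 4, 9, 12, 0, 5, 10, 3, 13, 14, 2, 1]
i: (SA[i-1],SA[i]) lcp shared
  1: (6,8) 2 'ab'
  2: (8,15) 0 ''
  3: (15,7) 1 'b'
  4: (7,11) 1 'b'
  5: (11,4) 1 'b'
  6: (4,9) 2 'bc'
  7: (9,12) 2 'bc'
  8: (12,0) 1 'b'
  9: (0,5) 0 ''
  10: (5,10) 1 'c'
  11: (10,3) 2 'cb'
  12: (3,13) 1 'c'
  13: (13,14) 0 ''
  14: (14,2) 1 'd'
  15: (2,1) 1 'd'

[0, 2, 0, 1, 1, 1, 2, 2, 1, 0, 1, 2, 1, 0, 1, 1]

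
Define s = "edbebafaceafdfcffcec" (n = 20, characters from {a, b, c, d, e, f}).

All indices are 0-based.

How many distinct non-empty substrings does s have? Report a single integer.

rank→(start, suffix):
  0 → (7, 'aceafdfcffcec')
  1 → (5, 'afaceafdfcffcec')
  2 → (10, 'afdfcffcec')
  3 → (4, 'bafaceafdfcffcec')
  4 → (2, 'bebafaceafdfcffcec')
  5 → (19, 'c')
  6 → (8, 'ceafdfcffcec')
  7 → (17, 'cec')
  8 → (14, 'cffcec')
  9 → (1, 'dbebafaceafdfcffcec')
  10 → (12, 'dfcffcec')
  11 → (9, 'eafdfcffcec')
  12 → (3, 'ebafaceafdfcffcec')
  13 → (18, 'ec')
  14 → (0, 'edbebafaceafdfcffcec')
  15 → (6, 'faceafdfcffcec')
  16 → (16, 'fcec')
  17 → (13, 'fcffcec')
  18 → (11, 'fdfcffcec')
  19 → (15, 'ffcec')

SA = [7, 5, 10, 4, 2, 19, 8, 17, 14, 1, 12, 9, 3, 18, 0, 6, 16, 13, 11, 15]
[i] adj suffixes → lcp
  [1] 7/5 → 1 ('a')
  [2] 5/10 → 2 ('af')
  [3] 10/4 → 0 ('')
  [4] 4/2 → 1 ('b')
  [5] 2/19 → 0 ('')
  [6] 19/8 → 1 ('c')
  [7] 8/17 → 2 ('ce')
  [8] 17/14 → 1 ('c')
  [9] 14/1 → 0 ('')
  [10] 1/12 → 1 ('d')
  [11] 12/9 → 0 ('')
  [12] 9/3 → 1 ('e')
  [13] 3/18 → 1 ('e')
  [14] 18/0 → 1 ('e')
  [15] 0/6 → 0 ('')
  [16] 6/16 → 1 ('f')
  [17] 16/13 → 2 ('fc')
  [18] 13/11 → 1 ('f')
  [19] 11/15 → 1 ('f')

n(n+1)/2 = 20·21/2 = 210
Σ LCP = 0 + 1 + 2 + 0 + 1 + 0 + 1 + 2 + 1 + 0 + 1 + 0 + 1 + 1 + 1 + 0 + 1 + 2 + 1 + 1 = 17
distinct = 210 − 17 = 193

193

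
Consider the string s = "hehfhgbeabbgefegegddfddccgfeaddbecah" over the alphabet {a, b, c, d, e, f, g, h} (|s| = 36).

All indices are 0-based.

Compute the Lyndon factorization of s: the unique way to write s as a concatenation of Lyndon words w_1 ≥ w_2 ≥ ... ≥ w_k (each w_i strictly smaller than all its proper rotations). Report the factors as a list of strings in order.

["h", "ehfhg", "be", "abbgefegegddfddccgfeaddbecah"]

emit factor 1: 'h' (i=0, period=1)
emit factor 2: 'ehfhg' (i=1, period=5)
emit factor 3: 'be' (i=6, period=2)
emit factor 4: 'abbgefegegddfddccgfeaddbecah' (i=8, period=28)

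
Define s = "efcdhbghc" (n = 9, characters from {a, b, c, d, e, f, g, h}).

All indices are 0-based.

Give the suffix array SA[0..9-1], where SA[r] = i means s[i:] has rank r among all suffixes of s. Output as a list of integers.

sorted suffixes:
  #0 SA[0]=5  'bghc'
  #1 SA[1]=8  'c'
  #2 SA[2]=2  'cdhbghc'
  #3 SA[3]=3  'dhbghc'
  #4 SA[4]=0  'efcdhbghc'
  #5 SA[5]=1  'fcdhbghc'
  #6 SA[6]=6  'ghc'
  #7 SA[7]=4  'hbghc'
  #8 SA[8]=7  'hc'

[5, 8, 2, 3, 0, 1, 6, 4, 7]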